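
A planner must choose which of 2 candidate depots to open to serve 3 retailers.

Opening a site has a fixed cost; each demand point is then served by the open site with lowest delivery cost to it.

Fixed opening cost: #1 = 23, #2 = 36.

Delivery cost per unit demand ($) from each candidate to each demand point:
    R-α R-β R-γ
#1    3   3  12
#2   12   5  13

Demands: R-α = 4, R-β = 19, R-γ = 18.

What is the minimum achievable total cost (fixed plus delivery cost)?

Open {#1}: assign each demand point to its cheapest open site.
  R-α→#1 4×3=12, R-β→#1 19×3=57, R-γ→#1 18×12=216
  delivery cost 285, fixed 23 → total 308.
Compare {#1, #2}: delivery cost 285 + fixed 59 = 344.
Compare {#2}: delivery cost 377 + fixed 36 = 413.

308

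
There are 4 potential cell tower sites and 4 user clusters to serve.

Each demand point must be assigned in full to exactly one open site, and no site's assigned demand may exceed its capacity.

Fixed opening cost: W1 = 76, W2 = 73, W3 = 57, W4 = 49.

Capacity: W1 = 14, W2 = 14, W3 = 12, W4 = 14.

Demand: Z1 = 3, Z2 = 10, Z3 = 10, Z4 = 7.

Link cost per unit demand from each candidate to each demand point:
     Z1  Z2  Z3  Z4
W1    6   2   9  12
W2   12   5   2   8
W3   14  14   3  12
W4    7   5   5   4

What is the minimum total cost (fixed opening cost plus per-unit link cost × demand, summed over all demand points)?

278

Open {W1, W3, W4}; cheapest assignment that respects the capacities:
  W1 (cap 14, load 13): Z1, Z2 — cost 3×6 + 10×2 = 38
  W3 (cap 12, load 10): Z3 — cost 10×3 = 30
  W4 (cap 14, load 7): Z4 — cost 7×4 = 28
  Shipping 96, fixed 182 → total 278.
  Any other capacity-feasible assignment to {W1, W3, W4} ships for at least 96.
Compare {W1, W2, W4}: its best feasible assignment gives total 284.
Compare {W2, W3, W4}: its best feasible assignment gives total 308.
Every other set of open sites that can feasibly serve all demand totals ≥ 284 even under its best assignment. Minimum: 278.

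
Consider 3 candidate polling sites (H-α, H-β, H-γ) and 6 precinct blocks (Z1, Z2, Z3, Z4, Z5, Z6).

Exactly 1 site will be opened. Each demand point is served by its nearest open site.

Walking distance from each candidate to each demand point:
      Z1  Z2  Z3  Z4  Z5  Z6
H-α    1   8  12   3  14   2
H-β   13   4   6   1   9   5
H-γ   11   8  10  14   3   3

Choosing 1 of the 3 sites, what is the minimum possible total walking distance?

38

Open {H-β}.
  Z1→H-β 13, Z2→H-β 4, Z3→H-β 6, Z4→H-β 1, Z5→H-β 9, Z6→H-β 5  ⇒ total 38.
Compare {H-α}: total 40.
Compare {H-γ}: total 49.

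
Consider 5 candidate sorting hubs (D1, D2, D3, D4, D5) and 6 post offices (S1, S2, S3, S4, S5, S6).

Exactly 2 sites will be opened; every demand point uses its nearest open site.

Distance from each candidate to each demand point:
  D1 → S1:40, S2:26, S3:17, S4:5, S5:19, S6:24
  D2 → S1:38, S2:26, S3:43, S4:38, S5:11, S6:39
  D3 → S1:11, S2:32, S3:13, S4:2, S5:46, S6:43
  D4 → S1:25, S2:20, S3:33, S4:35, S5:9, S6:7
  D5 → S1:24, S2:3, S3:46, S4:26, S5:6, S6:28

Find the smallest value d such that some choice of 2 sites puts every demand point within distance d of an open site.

20

Open {D3, D4}.
  Farthest demand point is S2 at distance 20 (to D4); all others are ≤ 20.
With {D1, D5} the worst case is 24.
With {D1, D4} the worst case is 25.
No size-2 selection achieves below 20.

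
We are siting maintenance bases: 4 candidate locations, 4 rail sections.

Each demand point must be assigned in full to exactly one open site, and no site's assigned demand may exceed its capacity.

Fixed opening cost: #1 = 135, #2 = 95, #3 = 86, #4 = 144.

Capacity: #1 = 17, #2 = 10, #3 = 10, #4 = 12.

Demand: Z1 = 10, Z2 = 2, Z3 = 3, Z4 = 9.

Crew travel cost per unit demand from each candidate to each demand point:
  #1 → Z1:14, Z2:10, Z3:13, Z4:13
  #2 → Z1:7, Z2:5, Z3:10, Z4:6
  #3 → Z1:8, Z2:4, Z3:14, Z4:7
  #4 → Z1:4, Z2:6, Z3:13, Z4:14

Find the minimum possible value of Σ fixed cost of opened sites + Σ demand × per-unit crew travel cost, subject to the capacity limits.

468

Open {#2, #3, #4}; cheapest assignment that respects the capacities:
  #2 (cap 10, load 5): Z2, Z3 — cost 2×5 + 3×10 = 40
  #3 (cap 10, load 9): Z4 — cost 9×7 = 63
  #4 (cap 12, load 10): Z1 — cost 10×4 = 40
  Shipping 143, fixed 325 → total 468.
  Any other capacity-feasible assignment to {#2, #3, #4} ships for at least 143.
Compare {#1, #2}: its best feasible assignment gives total 476.
Compare {#1, #3}: its best feasible assignment gives total 477.
Every other set of open sites that can feasibly serve all demand totals ≥ 476 even under its best assignment. Minimum: 468.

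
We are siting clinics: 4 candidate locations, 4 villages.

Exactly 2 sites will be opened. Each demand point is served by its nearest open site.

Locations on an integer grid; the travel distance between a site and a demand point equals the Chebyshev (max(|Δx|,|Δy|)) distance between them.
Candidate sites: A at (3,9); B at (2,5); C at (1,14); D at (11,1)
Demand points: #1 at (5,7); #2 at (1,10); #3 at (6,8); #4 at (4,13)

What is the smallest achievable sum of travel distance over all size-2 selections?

10

Open {A, C}.
  #1→A 2, #2→A 2, #3→A 3, #4→C 3  ⇒ total 10.
Compare {A, B}: total 11.
Compare {A, D}: total 11.
No size-2 selection does better; minimum is 10.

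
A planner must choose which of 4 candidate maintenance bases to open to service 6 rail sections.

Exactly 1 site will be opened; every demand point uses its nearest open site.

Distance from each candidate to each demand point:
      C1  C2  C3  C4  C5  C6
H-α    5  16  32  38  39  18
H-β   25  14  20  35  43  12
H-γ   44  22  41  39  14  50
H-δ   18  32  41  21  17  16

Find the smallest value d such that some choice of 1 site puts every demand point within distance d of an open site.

Open {H-α}.
  Farthest demand point is C5 at distance 39 (to H-α); all others are ≤ 39.
With {H-δ} the worst case is 41.
With {H-β} the worst case is 43.
No size-1 selection achieves below 39.

39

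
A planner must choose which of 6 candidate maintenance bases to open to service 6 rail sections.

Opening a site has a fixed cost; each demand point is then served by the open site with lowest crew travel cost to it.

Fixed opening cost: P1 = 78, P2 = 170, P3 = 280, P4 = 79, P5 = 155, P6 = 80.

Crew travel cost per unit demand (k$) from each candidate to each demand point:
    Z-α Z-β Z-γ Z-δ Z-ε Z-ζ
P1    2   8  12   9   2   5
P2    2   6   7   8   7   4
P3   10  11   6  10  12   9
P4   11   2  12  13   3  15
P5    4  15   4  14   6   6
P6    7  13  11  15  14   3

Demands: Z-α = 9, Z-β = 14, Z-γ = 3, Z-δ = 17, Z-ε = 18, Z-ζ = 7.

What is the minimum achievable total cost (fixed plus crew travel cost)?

Open {P1, P4}: assign each demand point to its cheapest open site.
  Z-α→P1 9×2=18, Z-β→P4 14×2=28, Z-γ→P1 3×12=36, Z-δ→P1 17×9=153, Z-ε→P1 18×2=36, Z-ζ→P1 7×5=35
  crew travel cost 306, fixed 157 → total 463.
Compare {P1}: crew travel cost 390 + fixed 78 = 468.
Compare {P1, P4, P6}: crew travel cost 289 + fixed 237 = 526.
Compare {P1, P6}: crew travel cost 373 + fixed 158 = 531.
All other subsets cost ≥ 468. Minimum total cost: 463.

463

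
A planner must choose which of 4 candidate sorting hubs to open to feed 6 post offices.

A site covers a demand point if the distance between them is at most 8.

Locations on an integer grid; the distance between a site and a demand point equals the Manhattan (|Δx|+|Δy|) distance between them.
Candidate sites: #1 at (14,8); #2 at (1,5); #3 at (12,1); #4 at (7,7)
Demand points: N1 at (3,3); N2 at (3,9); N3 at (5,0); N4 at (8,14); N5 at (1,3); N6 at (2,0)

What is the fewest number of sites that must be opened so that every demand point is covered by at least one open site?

3

Coverage sets (demand points within 8 of each site):
  #1: {}
  #2: {N1, N2, N5, N6}
  #3: {N3}
  #4: {N1, N2, N4}
No 2 sites suffice: every size-2 union leaves at least one demand point uncovered.
But {#2, #3, #4} covers everything, so the minimum is 3.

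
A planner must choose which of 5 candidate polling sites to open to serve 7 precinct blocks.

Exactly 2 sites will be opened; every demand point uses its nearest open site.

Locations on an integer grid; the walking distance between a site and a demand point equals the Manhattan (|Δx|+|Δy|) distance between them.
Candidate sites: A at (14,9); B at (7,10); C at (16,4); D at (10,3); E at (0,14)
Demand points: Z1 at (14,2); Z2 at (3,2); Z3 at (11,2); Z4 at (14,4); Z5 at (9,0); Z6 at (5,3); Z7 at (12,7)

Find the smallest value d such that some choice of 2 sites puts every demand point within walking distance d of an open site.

Open {A, D}.
  Farthest demand point is Z2 at walking distance 8 (to D); all others are ≤ 8.
With {B, D} the worst case is 8.
With {C, D} the worst case is 8.
No size-2 selection achieves below 8.

8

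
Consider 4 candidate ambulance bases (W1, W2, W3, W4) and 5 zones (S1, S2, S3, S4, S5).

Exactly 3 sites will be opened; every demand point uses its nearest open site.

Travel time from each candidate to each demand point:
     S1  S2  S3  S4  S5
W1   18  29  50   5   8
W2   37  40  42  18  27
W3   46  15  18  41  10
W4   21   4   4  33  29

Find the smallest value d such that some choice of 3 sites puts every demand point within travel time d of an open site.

Open {W1, W2, W3}.
  Farthest demand point is S1 at travel time 18 (to W1); all others are ≤ 18.
With {W1, W2, W4} the worst case is 18.
With {W1, W3, W4} the worst case is 18.
No size-3 selection achieves below 18.

18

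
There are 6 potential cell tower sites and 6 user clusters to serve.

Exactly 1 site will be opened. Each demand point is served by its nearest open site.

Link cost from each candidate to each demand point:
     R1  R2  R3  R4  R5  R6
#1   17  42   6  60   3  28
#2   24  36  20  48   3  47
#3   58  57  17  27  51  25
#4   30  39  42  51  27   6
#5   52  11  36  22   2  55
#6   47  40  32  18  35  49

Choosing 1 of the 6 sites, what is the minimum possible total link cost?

156

Open {#1}.
  R1→#1 17, R2→#1 42, R3→#1 6, R4→#1 60, R5→#1 3, R6→#1 28  ⇒ total 156.
Compare {#2}: total 178.
Compare {#5}: total 178.
No size-1 selection does better; minimum is 156.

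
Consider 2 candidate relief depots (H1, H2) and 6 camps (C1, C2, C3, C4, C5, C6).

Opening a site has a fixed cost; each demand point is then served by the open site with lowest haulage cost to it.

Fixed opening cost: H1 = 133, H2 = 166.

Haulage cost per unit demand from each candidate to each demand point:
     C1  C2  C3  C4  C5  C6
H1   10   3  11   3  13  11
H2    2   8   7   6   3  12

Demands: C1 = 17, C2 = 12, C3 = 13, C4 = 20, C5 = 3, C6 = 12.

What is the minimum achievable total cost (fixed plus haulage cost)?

Open {H2}: assign each demand point to its cheapest open site.
  C1→H2 17×2=34, C2→H2 12×8=96, C3→H2 13×7=91, C4→H2 20×6=120, C5→H2 3×3=9, C6→H2 12×12=144
  haulage cost 494, fixed 166 → total 660.
Compare {H1, H2}: haulage cost 362 + fixed 299 = 661.
Compare {H1}: haulage cost 580 + fixed 133 = 713.

660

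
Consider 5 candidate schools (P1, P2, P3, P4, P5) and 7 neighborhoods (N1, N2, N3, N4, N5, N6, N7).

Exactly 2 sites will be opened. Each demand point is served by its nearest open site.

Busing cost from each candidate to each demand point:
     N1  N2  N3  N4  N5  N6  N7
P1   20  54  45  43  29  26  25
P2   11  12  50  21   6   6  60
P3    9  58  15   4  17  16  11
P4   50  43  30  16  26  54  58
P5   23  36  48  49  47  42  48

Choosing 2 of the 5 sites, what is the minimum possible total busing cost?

63

Open {P2, P3}.
  N1→P3 9, N2→P2 12, N3→P3 15, N4→P3 4, N5→P2 6, N6→P2 6, N7→P3 11  ⇒ total 63.
Compare {P3, P5}: total 108.
Compare {P3, P4}: total 115.
No size-2 selection does better; minimum is 63.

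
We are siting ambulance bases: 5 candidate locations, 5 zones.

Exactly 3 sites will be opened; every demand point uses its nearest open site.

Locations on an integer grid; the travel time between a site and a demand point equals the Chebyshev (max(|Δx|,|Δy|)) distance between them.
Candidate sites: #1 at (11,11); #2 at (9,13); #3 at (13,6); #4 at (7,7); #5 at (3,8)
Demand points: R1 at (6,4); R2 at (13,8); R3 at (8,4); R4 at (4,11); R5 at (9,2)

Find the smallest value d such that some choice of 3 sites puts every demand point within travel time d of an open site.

Open {#1, #3, #4}.
  Farthest demand point is R4 at travel time 4 (to #4); all others are ≤ 4.
With {#2, #3, #4} the worst case is 4.
With {#3, #4, #5} the worst case is 4.
No size-3 selection achieves below 4.

4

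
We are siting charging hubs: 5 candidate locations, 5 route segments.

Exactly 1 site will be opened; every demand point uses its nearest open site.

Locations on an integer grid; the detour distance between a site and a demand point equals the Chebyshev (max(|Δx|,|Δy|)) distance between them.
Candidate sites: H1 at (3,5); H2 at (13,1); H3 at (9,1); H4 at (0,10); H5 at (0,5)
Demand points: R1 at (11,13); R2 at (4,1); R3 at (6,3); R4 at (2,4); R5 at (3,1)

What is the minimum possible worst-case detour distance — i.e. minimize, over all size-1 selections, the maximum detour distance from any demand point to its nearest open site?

8

Open {H1}.
  Farthest demand point is R1 at detour distance 8 (to H1); all others are ≤ 8.
With {H4} the worst case is 11.
With {H5} the worst case is 11.
No size-1 selection achieves below 8.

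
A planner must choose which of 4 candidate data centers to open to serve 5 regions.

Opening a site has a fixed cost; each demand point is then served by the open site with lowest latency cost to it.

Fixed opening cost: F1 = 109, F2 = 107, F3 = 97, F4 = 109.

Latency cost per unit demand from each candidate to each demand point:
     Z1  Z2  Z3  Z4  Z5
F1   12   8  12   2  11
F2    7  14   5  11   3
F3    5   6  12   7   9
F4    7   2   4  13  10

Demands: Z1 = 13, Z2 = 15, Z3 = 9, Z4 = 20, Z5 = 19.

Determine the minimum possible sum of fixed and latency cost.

Open {F1, F2}: assign each demand point to its cheapest open site.
  Z1→F2 13×7=91, Z2→F1 15×8=120, Z3→F2 9×5=45, Z4→F1 20×2=40, Z5→F2 19×3=57
  latency cost 353, fixed 216 → total 569.
Compare {F1, F2, F4}: latency cost 254 + fixed 325 = 579.
Compare {F2, F3}: latency cost 397 + fixed 204 = 601.
Compare {F1, F4}: latency cost 387 + fixed 218 = 605.
All other subsets cost ≥ 579. Minimum total cost: 569.

569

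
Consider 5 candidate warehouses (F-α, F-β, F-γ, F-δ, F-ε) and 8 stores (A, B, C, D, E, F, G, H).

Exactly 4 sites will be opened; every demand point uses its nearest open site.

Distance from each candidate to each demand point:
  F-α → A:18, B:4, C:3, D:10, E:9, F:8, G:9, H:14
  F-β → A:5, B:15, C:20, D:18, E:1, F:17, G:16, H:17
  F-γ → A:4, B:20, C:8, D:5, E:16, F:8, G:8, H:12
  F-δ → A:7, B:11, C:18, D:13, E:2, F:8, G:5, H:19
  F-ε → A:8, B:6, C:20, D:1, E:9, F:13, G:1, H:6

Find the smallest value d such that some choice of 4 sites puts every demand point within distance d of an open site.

Open {F-α, F-β, F-γ, F-ε}.
  Farthest demand point is F at distance 8 (to F-α); all others are ≤ 8.
With {F-α, F-β, F-δ, F-ε} the worst case is 8.
With {F-α, F-γ, F-δ, F-ε} the worst case is 8.
No size-4 selection achieves below 8.

8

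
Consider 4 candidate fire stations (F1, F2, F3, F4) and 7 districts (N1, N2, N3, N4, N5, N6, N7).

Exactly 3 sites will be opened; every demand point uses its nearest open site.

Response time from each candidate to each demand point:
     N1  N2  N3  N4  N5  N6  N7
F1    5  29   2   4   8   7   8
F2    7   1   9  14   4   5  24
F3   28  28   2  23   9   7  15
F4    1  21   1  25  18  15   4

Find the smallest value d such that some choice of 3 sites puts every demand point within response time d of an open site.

5

Open {F1, F2, F4}.
  Farthest demand point is N6 at response time 5 (to F2); all others are ≤ 5.
With {F1, F2, F3} the worst case is 8.
With {F2, F3, F4} the worst case is 14.
No size-3 selection achieves below 5.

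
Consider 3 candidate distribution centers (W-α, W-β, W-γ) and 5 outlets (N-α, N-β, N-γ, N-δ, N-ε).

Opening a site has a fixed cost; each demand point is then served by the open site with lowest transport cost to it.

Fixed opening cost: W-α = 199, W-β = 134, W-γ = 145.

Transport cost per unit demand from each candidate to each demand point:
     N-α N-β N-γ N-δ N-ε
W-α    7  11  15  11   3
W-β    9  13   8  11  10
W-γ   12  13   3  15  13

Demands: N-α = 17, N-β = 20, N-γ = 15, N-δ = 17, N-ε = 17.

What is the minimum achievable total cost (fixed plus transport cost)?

966

Open {W-α, W-γ}: assign each demand point to its cheapest open site.
  N-α→W-α 17×7=119, N-β→W-α 20×11=220, N-γ→W-γ 15×3=45, N-δ→W-α 17×11=187, N-ε→W-α 17×3=51
  transport cost 622, fixed 344 → total 966.
Compare {W-α}: transport cost 802 + fixed 199 = 1001.
Compare {W-β}: transport cost 890 + fixed 134 = 1024.
Compare {W-α, W-β}: transport cost 697 + fixed 333 = 1030.
All other subsets cost ≥ 1001. Minimum total cost: 966.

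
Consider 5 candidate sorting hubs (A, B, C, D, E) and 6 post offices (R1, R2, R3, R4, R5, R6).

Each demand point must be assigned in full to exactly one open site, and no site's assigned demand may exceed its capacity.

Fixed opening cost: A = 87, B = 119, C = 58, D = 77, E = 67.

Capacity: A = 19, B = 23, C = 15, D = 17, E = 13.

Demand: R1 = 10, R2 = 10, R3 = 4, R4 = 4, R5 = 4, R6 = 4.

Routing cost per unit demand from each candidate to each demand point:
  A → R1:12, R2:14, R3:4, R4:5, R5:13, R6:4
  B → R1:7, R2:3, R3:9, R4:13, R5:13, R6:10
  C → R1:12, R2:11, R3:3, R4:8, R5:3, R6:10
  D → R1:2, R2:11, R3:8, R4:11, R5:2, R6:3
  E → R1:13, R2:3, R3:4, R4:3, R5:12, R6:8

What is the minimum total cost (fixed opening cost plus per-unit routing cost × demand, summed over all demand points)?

320

Open {C, D, E}; cheapest assignment that respects the capacities:
  C (cap 15, load 12): R3, R4, R5 — cost 4×3 + 4×8 + 4×3 = 56
  D (cap 17, load 14): R1, R6 — cost 10×2 + 4×3 = 32
  E (cap 13, load 10): R2 — cost 10×3 = 30
  Shipping 118, fixed 202 → total 320.
  Any other capacity-feasible assignment to {C, D, E} ships for at least 118.
Compare {A, D, E}: its best feasible assignment gives total 341.
Compare {B, C, D}: its best feasible assignment gives total 372.
Every other set of open sites that can feasibly serve all demand totals ≥ 341 even under its best assignment. Minimum: 320.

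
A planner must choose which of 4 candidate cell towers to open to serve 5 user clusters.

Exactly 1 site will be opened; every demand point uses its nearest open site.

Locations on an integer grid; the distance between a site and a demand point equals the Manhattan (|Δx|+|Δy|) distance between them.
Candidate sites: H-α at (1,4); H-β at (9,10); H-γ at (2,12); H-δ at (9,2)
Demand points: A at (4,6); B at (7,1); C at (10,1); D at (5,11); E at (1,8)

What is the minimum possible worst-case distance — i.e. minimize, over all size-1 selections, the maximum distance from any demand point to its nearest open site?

11

Open {H-β}.
  Farthest demand point is B at distance 11 (to H-β); all others are ≤ 11.
With {H-α} the worst case is 12.
With {H-δ} the worst case is 14.
No size-1 selection achieves below 11.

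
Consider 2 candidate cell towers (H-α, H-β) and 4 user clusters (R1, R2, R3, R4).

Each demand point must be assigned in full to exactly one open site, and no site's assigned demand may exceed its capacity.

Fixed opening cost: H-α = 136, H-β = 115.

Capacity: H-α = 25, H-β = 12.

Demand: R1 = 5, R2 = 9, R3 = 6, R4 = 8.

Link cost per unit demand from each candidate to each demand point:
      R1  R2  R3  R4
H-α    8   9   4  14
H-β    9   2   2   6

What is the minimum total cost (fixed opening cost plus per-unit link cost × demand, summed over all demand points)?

Open {H-α, H-β}; cheapest assignment that respects the capacities:
  H-α (cap 25, load 20): R1, R2, R3 — cost 5×8 + 9×9 + 6×4 = 145
  H-β (cap 12, load 8): R4 — cost 8×6 = 48
  Shipping 193, fixed 251 → total 444.
  Any other capacity-feasible assignment to {H-α, H-β} ships for at least 193.
Total demand is 28 and no other set of sites has combined capacity ≥ 28, so {H-α, H-β} is the only feasible choice of open sites. Minimum: 444.

444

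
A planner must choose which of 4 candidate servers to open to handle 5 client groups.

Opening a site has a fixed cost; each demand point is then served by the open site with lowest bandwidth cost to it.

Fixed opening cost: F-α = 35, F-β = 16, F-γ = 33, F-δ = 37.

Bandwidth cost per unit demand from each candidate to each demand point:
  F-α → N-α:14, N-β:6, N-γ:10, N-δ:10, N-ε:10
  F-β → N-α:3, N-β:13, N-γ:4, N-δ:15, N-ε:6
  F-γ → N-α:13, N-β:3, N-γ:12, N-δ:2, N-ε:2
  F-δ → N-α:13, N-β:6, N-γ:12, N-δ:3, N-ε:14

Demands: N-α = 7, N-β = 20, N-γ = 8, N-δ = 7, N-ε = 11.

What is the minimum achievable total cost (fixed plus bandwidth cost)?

Open {F-β, F-γ}: assign each demand point to its cheapest open site.
  N-α→F-β 7×3=21, N-β→F-γ 20×3=60, N-γ→F-β 8×4=32, N-δ→F-γ 7×2=14, N-ε→F-γ 11×2=22
  bandwidth cost 149, fixed 49 → total 198.
Compare {F-α, F-β, F-γ}: bandwidth cost 149 + fixed 84 = 233.
Compare {F-β, F-γ, F-δ}: bandwidth cost 149 + fixed 86 = 235.
Compare {F-α, F-β, F-γ, F-δ}: bandwidth cost 149 + fixed 121 = 270.
All other subsets cost ≥ 233. Minimum total cost: 198.

198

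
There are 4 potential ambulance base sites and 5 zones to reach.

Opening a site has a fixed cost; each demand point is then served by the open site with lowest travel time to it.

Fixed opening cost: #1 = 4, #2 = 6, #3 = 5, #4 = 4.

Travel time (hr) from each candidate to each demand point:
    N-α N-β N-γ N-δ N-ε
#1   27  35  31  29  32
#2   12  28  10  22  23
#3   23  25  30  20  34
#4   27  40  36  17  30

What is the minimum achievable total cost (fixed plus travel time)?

100

Open {#2, #4}: assign each demand point to its cheapest open site.
  N-α→#2 12, N-β→#2 28, N-γ→#2 10, N-δ→#4 17, N-ε→#2 23
  travel time 90, fixed 10 → total 100.
Compare {#2}: travel time 95 + fixed 6 = 101.
Compare {#2, #3}: travel time 90 + fixed 11 = 101.
Compare {#2, #3, #4}: travel time 87 + fixed 15 = 102.
All other subsets cost ≥ 101. Minimum total cost: 100.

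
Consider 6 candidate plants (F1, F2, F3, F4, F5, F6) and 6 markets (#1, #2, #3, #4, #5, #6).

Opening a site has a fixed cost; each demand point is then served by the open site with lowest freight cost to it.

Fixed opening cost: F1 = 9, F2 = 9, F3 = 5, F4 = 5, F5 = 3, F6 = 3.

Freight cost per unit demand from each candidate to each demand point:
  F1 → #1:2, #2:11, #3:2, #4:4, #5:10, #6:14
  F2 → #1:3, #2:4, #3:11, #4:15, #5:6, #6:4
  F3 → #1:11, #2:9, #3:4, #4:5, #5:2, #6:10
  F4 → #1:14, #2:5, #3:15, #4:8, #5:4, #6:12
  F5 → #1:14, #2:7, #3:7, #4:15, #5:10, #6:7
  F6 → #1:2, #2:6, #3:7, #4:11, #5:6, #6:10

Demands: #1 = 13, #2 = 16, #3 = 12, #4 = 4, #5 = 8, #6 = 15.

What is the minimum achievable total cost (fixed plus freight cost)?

229

Open {F1, F2, F3}: assign each demand point to its cheapest open site.
  #1→F1 13×2=26, #2→F2 16×4=64, #3→F1 12×2=24, #4→F1 4×4=16, #5→F3 8×2=16, #6→F2 15×4=60
  freight cost 206, fixed 23 → total 229.
Compare {F1, F2, F3, F5}: freight cost 206 + fixed 26 = 232.
Compare {F1, F2, F3, F6}: freight cost 206 + fixed 26 = 232.
Compare {F1, F2, F3, F4}: freight cost 206 + fixed 28 = 234.
All other subsets cost ≥ 232. Minimum total cost: 229.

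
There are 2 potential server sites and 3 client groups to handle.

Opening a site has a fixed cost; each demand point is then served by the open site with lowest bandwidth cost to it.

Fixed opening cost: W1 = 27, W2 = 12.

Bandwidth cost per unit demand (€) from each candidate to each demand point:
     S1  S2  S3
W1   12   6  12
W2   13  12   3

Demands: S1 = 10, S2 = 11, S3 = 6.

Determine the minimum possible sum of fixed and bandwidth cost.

243

Open {W1, W2}: assign each demand point to its cheapest open site.
  S1→W1 10×12=120, S2→W1 11×6=66, S3→W2 6×3=18
  bandwidth cost 204, fixed 39 → total 243.
Compare {W1}: bandwidth cost 258 + fixed 27 = 285.
Compare {W2}: bandwidth cost 280 + fixed 12 = 292.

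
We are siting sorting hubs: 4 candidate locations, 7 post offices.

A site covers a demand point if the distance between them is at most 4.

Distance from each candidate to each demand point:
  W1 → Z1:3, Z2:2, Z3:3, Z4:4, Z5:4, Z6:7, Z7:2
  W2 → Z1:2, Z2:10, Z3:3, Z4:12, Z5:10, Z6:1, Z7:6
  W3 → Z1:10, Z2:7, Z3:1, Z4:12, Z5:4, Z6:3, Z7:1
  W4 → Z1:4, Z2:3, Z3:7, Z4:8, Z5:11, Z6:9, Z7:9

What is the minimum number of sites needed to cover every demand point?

2

Coverage sets (demand points within 4 of each site):
  W1: {Z1, Z2, Z3, Z4, Z5, Z7}
  W2: {Z1, Z3, Z6}
  W3: {Z3, Z5, Z6, Z7}
  W4: {Z1, Z2}
No single site covers all 7 demand points.
But {W1, W2} covers everything, so the minimum is 2.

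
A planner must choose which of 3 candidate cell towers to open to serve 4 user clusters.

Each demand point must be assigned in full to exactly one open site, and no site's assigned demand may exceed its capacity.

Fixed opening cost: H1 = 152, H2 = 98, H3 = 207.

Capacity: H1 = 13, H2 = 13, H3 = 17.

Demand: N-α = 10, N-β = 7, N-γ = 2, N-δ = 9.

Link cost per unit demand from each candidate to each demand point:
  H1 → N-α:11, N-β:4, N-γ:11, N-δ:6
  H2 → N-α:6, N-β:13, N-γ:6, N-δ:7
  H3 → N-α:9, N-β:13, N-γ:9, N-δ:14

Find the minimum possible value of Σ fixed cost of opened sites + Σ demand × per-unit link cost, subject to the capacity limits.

Open {H2, H3}; cheapest assignment that respects the capacities:
  H2 (cap 13, load 11): N-γ, N-δ — cost 2×6 + 9×7 = 75
  H3 (cap 17, load 17): N-α, N-β — cost 10×9 + 7×13 = 181
  Shipping 256, fixed 305 → total 561.
  Any other capacity-feasible assignment to {H2, H3} ships for at least 256.
Compare {H1, H3}: its best feasible assignment gives total 616.
Compare {H1, H2, H3}: its best feasible assignment gives total 650.
Every other set of open sites that can feasibly serve all demand totals ≥ 616 even under its best assignment. Minimum: 561.

561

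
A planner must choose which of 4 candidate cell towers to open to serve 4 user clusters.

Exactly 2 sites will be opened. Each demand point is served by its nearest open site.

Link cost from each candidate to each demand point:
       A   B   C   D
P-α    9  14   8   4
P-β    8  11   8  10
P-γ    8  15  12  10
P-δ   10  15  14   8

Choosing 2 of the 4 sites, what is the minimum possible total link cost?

31

Open {P-α, P-β}.
  A→P-β 8, B→P-β 11, C→P-α 8, D→P-α 4  ⇒ total 31.
Compare {P-α, P-γ}: total 34.
Compare {P-α, P-δ}: total 35.
No size-2 selection does better; minimum is 31.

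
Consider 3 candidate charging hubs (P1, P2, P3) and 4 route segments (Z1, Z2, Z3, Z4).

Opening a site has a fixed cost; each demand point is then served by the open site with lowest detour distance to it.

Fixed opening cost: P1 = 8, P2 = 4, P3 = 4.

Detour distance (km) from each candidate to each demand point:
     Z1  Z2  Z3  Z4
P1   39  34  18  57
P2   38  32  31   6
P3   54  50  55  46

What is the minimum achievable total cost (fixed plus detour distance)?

106

Open {P1, P2}: assign each demand point to its cheapest open site.
  Z1→P2 38, Z2→P2 32, Z3→P1 18, Z4→P2 6
  detour distance 94, fixed 12 → total 106.
Compare {P1, P2, P3}: detour distance 94 + fixed 16 = 110.
Compare {P2}: detour distance 107 + fixed 4 = 111.
Compare {P2, P3}: detour distance 107 + fixed 8 = 115.
All other subsets cost ≥ 110. Minimum total cost: 106.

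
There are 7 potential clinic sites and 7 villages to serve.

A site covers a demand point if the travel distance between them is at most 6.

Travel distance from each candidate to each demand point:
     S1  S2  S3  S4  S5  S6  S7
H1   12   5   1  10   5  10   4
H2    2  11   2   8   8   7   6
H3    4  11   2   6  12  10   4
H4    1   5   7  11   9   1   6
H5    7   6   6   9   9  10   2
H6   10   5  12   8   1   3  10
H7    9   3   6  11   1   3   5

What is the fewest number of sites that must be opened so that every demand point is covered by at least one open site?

2

Coverage sets (demand points within 6 of each site):
  H1: {S2, S3, S5, S7}
  H2: {S1, S3, S7}
  H3: {S1, S3, S4, S7}
  H4: {S1, S2, S6, S7}
  H5: {S2, S3, S7}
  H6: {S2, S5, S6}
  H7: {S2, S3, S5, S6, S7}
No single site covers all 7 demand points.
But {H3, H6} covers everything, so the minimum is 2.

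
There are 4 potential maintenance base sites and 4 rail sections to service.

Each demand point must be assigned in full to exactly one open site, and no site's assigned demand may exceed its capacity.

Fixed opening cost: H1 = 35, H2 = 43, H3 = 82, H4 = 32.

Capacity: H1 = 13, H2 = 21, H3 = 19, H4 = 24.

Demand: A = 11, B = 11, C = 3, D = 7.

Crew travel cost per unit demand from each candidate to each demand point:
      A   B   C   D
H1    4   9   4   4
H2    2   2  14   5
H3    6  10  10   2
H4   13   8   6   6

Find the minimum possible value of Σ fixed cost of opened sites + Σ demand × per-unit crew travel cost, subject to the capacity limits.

Open {H1, H2}; cheapest assignment that respects the capacities:
  H1 (cap 13, load 11): A — cost 11×4 = 44
  H2 (cap 21, load 21): B, C, D — cost 11×2 + 3×14 + 7×5 = 99
  Shipping 143, fixed 78 → total 221.
  Any other capacity-feasible assignment to {H1, H2} ships for at least 143.
Compare {H1, H2, H4}: its best feasible assignment gives total 229.
Compare {H2, H4}: its best feasible assignment gives total 238.
Every other set of open sites that can feasibly serve all demand totals ≥ 229 even under its best assignment. Minimum: 221.

221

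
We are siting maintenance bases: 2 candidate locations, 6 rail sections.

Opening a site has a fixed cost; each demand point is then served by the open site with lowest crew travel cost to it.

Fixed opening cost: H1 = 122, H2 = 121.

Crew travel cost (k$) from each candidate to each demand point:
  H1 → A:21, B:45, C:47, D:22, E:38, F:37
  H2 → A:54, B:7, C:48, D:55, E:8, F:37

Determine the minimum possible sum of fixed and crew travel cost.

330

Open {H2}: assign each demand point to its cheapest open site.
  A→H2 54, B→H2 7, C→H2 48, D→H2 55, E→H2 8, F→H2 37
  crew travel cost 209, fixed 121 → total 330.
Compare {H1}: crew travel cost 210 + fixed 122 = 332.
Compare {H1, H2}: crew travel cost 142 + fixed 243 = 385.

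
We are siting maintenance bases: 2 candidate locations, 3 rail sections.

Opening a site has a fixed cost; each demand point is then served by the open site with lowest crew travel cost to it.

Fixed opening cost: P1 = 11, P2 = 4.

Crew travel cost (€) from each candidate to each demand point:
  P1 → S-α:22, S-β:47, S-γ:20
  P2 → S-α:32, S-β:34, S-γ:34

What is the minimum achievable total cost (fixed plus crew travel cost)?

Open {P1, P2}: assign each demand point to its cheapest open site.
  S-α→P1 22, S-β→P2 34, S-γ→P1 20
  crew travel cost 76, fixed 15 → total 91.
Compare {P1}: crew travel cost 89 + fixed 11 = 100.
Compare {P2}: crew travel cost 100 + fixed 4 = 104.

91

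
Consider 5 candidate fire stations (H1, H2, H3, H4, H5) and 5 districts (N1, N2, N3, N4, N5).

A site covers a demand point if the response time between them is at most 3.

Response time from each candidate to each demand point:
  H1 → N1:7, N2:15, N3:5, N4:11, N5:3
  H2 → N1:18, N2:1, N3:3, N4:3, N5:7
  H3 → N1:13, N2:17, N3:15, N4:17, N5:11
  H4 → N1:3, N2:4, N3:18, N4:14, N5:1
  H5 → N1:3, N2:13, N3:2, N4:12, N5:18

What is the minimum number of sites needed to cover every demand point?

Coverage sets (demand points within 3 of each site):
  H1: {N5}
  H2: {N2, N3, N4}
  H3: {}
  H4: {N1, N5}
  H5: {N1, N3}
No single site covers all 5 demand points.
But {H2, H4} covers everything, so the minimum is 2.

2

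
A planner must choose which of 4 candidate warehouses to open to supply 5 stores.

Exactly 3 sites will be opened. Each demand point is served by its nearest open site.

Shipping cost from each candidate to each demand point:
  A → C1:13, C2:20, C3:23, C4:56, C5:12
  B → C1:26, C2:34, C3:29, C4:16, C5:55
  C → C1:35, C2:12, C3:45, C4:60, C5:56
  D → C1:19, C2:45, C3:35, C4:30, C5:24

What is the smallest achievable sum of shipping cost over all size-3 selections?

Open {A, B, C}.
  C1→A 13, C2→C 12, C3→A 23, C4→B 16, C5→A 12  ⇒ total 76.
Compare {A, B, D}: total 84.
Compare {A, C, D}: total 90.
No size-3 selection does better; minimum is 76.

76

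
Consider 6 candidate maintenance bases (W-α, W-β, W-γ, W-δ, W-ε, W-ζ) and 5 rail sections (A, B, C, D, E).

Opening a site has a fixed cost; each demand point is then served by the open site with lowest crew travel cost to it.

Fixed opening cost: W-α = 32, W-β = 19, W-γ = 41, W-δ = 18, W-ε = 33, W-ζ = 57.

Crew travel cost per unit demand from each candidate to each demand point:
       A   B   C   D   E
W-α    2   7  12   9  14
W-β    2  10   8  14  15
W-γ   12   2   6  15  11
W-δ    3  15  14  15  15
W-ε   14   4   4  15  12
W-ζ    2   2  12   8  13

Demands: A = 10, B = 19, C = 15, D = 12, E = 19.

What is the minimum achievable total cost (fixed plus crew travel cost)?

Open {W-ε, W-ζ}: assign each demand point to its cheapest open site.
  A→W-ζ 10×2=20, B→W-ζ 19×2=38, C→W-ε 15×4=60, D→W-ζ 12×8=96, E→W-ε 19×12=228
  crew travel cost 442, fixed 90 → total 532.
Compare {W-α, W-γ}: crew travel cost 465 + fixed 73 = 538.
Compare {W-α, W-γ, W-ε}: crew travel cost 435 + fixed 106 = 541.
Compare {W-δ, W-ε, W-ζ}: crew travel cost 442 + fixed 108 = 550.
All other subsets cost ≥ 538. Minimum total cost: 532.

532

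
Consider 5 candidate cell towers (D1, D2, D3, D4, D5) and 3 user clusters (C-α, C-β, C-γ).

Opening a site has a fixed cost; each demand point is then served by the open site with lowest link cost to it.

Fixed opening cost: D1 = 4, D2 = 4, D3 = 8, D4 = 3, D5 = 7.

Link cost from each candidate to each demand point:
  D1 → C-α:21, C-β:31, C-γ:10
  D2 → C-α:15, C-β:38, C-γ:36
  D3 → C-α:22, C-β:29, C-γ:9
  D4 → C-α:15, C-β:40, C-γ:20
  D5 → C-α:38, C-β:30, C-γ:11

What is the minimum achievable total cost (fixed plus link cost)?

Open {D1, D4}: assign each demand point to its cheapest open site.
  C-α→D4 15, C-β→D1 31, C-γ→D1 10
  link cost 56, fixed 7 → total 63.
Compare {D1, D2}: link cost 56 + fixed 8 = 64.
Compare {D3, D4}: link cost 53 + fixed 11 = 64.
Compare {D2, D3}: link cost 53 + fixed 12 = 65.
All other subsets cost ≥ 64. Minimum total cost: 63.

63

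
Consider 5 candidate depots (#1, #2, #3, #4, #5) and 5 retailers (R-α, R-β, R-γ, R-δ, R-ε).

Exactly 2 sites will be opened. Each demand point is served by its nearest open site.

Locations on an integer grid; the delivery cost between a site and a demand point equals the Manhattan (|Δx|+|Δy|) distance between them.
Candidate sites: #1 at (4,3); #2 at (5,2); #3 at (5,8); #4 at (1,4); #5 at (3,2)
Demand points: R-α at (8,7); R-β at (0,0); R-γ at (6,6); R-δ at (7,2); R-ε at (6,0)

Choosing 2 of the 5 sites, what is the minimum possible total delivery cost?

Open {#2, #3}.
  R-α→#3 4, R-β→#2 7, R-γ→#3 3, R-δ→#2 2, R-ε→#2 3  ⇒ total 19.
Compare {#3, #5}: total 21.
Compare {#1, #3}: total 23.
No size-2 selection does better; minimum is 19.

19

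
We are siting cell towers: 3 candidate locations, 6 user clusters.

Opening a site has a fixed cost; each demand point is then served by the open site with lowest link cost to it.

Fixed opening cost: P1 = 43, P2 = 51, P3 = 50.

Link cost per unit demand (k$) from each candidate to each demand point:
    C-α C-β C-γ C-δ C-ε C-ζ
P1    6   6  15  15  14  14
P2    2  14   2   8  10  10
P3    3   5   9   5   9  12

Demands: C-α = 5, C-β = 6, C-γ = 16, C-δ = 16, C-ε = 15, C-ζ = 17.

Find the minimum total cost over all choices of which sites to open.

558

Open {P2, P3}: assign each demand point to its cheapest open site.
  C-α→P2 5×2=10, C-β→P3 6×5=30, C-γ→P2 16×2=32, C-δ→P3 16×5=80, C-ε→P3 15×9=135, C-ζ→P2 17×10=170
  link cost 457, fixed 101 → total 558.
Compare {P1, P2, P3}: link cost 457 + fixed 144 = 601.
Compare {P1, P2}: link cost 526 + fixed 94 = 620.
Compare {P2}: link cost 574 + fixed 51 = 625.
All other subsets cost ≥ 601. Minimum total cost: 558.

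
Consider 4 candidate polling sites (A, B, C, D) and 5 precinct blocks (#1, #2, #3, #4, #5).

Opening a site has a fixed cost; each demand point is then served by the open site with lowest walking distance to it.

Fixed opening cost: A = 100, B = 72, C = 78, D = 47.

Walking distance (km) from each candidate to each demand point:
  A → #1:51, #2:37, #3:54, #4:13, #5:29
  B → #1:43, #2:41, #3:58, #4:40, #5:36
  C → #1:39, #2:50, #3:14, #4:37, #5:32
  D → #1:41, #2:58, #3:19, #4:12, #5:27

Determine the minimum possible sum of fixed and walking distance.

Open {D}: assign each demand point to its cheapest open site.
  #1→D 41, #2→D 58, #3→D 19, #4→D 12, #5→D 27
  walking distance 157, fixed 47 → total 204.
Compare {C}: walking distance 172 + fixed 78 = 250.
Compare {B, D}: walking distance 140 + fixed 119 = 259.
Compare {C, D}: walking distance 142 + fixed 125 = 267.
All other subsets cost ≥ 250. Minimum total cost: 204.

204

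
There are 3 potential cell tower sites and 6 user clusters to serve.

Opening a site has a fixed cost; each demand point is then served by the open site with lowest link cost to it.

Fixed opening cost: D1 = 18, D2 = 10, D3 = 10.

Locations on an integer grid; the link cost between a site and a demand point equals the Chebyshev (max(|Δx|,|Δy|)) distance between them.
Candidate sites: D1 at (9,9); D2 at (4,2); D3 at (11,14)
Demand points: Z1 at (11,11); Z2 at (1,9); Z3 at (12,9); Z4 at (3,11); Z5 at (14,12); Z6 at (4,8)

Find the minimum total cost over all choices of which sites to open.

Open {D3}: assign each demand point to its cheapest open site.
  Z1→D3 3, Z2→D3 10, Z3→D3 5, Z4→D3 8, Z5→D3 3, Z6→D3 7
  link cost 36, fixed 10 → total 46.
Compare {D1}: link cost 29 + fixed 18 = 47.
Compare {D2, D3}: link cost 32 + fixed 20 = 52.
Compare {D1, D3}: link cost 27 + fixed 28 = 55.
All other subsets cost ≥ 47. Minimum total cost: 46.

46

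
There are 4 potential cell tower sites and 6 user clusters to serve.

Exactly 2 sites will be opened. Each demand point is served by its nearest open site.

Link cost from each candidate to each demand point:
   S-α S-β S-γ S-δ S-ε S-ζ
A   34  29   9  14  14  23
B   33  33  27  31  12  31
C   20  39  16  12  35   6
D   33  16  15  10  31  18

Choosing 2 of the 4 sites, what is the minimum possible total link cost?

90

Open {A, C}.
  S-α→C 20, S-β→A 29, S-γ→A 9, S-δ→C 12, S-ε→A 14, S-ζ→C 6  ⇒ total 90.
Compare {C, D}: total 98.
Compare {B, C}: total 99.
No size-2 selection does better; minimum is 90.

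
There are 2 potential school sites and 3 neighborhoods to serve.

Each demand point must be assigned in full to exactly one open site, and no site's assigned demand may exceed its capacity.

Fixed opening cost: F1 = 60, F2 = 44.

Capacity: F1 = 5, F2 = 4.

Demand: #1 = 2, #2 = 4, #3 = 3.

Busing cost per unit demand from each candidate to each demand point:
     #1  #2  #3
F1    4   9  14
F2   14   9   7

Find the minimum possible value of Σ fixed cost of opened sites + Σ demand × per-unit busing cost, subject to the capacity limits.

190

Open {F1, F2}; cheapest assignment that respects the capacities:
  F1 (cap 5, load 5): #1, #3 — cost 2×4 + 3×14 = 50
  F2 (cap 4, load 4): #2 — cost 4×9 = 36
  Shipping 86, fixed 104 → total 190.
  Any other capacity-feasible assignment to {F1, F2} ships for at least 86.
Total demand is 9 and no other set of sites has combined capacity ≥ 9, so {F1, F2} is the only feasible choice of open sites. Minimum: 190.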